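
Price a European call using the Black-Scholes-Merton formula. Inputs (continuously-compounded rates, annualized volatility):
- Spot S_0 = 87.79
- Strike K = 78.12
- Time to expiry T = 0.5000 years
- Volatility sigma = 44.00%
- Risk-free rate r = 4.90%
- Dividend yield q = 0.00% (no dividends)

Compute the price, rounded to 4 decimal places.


Answer: Price = 16.9348

Derivation:
d1 = (ln(S/K) + (r - q + 0.5*sigma^2) * T) / (sigma * sqrt(T)) = 0.60940228
d2 = d1 - sigma * sqrt(T) = 0.29827530
exp(-rT) = 0.97579769; exp(-qT) = 1.00000000
C = S_0 * exp(-qT) * N(d1) - K * exp(-rT) * N(d2)
N(d1) = 0.72887109; N(d2) = 0.61725347
C = 87.7900 * 1.00000000 * 0.72887109 - 78.1200 * 0.97579769 * 0.61725347 = 16.9348


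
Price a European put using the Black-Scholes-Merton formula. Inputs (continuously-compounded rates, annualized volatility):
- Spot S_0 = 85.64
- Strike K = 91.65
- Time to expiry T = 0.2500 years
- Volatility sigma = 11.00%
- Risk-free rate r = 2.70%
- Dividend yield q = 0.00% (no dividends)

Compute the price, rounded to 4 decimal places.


d1 = (ln(S/K) + (r - q + 0.5*sigma^2) * T) / (sigma * sqrt(T)) = -1.08294565
d2 = d1 - sigma * sqrt(T) = -1.13794565
exp(-rT) = 0.99327273; exp(-qT) = 1.00000000
P = K * exp(-rT) * N(-d2) - S_0 * exp(-qT) * N(-d1)
N(-d1) = 0.86058373; N(-d2) = 0.87242841
P = 91.6500 * 0.99327273 * 0.87242841 - 85.6400 * 1.00000000 * 0.86058373 = 5.7198

Answer: Price = 5.7198


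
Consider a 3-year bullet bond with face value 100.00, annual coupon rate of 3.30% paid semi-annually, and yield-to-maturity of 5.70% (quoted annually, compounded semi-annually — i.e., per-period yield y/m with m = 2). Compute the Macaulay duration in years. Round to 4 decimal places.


Answer: Macaulay duration = 2.8759 years

Derivation:
Coupon per period c = face * coupon_rate / m = 1.650000
Periods per year m = 2; per-period yield y/m = 0.028500
Number of cashflows N = 6
Cashflows (t years, CF_t, discount factor 1/(1+y/m)^(m*t), PV):
  t = 0.5000: CF_t = 1.650000, DF = 0.972290, PV = 1.604278
  t = 1.0000: CF_t = 1.650000, DF = 0.945347, PV = 1.559823
  t = 1.5000: CF_t = 1.650000, DF = 0.919152, PV = 1.516600
  t = 2.0000: CF_t = 1.650000, DF = 0.893682, PV = 1.474575
  t = 2.5000: CF_t = 1.650000, DF = 0.868917, PV = 1.433714
  t = 3.0000: CF_t = 101.650000, DF = 0.844840, PV = 85.877938
Price P = sum_t PV_t = 93.466927
Macaulay numerator sum_t t * PV_t:
  t * PV_t at t = 0.5000: 0.802139
  t * PV_t at t = 1.0000: 1.559823
  t * PV_t at t = 1.5000: 2.274900
  t * PV_t at t = 2.0000: 2.949149
  t * PV_t at t = 2.5000: 3.584284
  t * PV_t at t = 3.0000: 257.633813
Macaulay duration D = (sum_t t * PV_t) / P = 268.804109 / 93.466927 = 2.875928


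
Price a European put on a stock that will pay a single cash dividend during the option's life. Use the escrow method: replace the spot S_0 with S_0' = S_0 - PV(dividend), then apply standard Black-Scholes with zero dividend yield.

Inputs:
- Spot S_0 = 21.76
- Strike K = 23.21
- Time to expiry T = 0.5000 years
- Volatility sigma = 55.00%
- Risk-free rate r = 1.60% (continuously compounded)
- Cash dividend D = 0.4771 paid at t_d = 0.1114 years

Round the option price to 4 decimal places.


PV(D) = D * exp(-r * t_d) = 0.4771 * 0.99821919 = 0.47625037
S_0' = S_0 - PV(D) = 21.7600 - 0.47625037 = 21.28374963
d1 = (ln(S_0'/K) + (r + sigma^2/2)*T) / (sigma*sqrt(T)) = -0.00775083
d2 = d1 - sigma*sqrt(T) = -0.39665956
exp(-rT) = 0.99203191
N(-d1) = 0.50309210; N(-d2) = 0.65419074
P = K * exp(-rT) * N(-d2) - S_0' * N(-d1) = 23.2100 * 0.99203191 * 0.65419074 - 21.28374963 * 0.50309210 = 4.3551

Answer: Price = 4.3551


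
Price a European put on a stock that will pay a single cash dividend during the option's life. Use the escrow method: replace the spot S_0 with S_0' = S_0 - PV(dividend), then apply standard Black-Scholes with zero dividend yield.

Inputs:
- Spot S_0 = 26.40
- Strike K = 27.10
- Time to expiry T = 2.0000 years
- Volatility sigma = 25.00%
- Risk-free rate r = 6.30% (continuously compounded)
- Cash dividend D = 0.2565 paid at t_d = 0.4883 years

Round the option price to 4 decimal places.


PV(D) = D * exp(-r * t_d) = 0.2565 * 0.96970546 = 0.24872945
S_0' = S_0 - PV(D) = 26.4000 - 0.24872945 = 26.15127055
d1 = (ln(S_0'/K) + (r + sigma^2/2)*T) / (sigma*sqrt(T)) = 0.43236482
d2 = d1 - sigma*sqrt(T) = 0.07881143
exp(-rT) = 0.88161485
N(-d1) = 0.33273814; N(-d2) = 0.46859131
P = K * exp(-rT) * N(-d2) - S_0' * N(-d1) = 27.1000 * 0.88161485 * 0.46859131 - 26.15127055 * 0.33273814 = 2.4939

Answer: Price = 2.4939


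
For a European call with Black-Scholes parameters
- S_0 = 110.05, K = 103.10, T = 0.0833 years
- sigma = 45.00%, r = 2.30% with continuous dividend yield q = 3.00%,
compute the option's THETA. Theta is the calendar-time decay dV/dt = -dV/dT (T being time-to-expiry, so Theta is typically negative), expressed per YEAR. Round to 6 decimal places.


Answer: Theta = -28.372408

Derivation:
d1 = 0.5627322502; d2 = 0.4328544229
phi(d1) = 0.3405230960; exp(-qT) = 0.9975041199; exp(-rT) = 0.9980859342
Theta = -S*exp(-qT)*phi(d1)*sigma/(2*sqrt(T)) - r*K*exp(-rT)*N(d2) + q*S*exp(-qT)*N(d1)
N(d1) = 0.7131913899; N(d2) = 0.6674397336; sqrt(T) = 0.2886173938
Term 1 = -110.0500 * 0.9975041199 * 0.3405230960 * 0.4500 / (2 * 0.2886173938) = -29.1414619694
Term 2 = -0.0230 * 103.1000 * 0.9980859342 * 0.6674397336 = -1.5796704486
Term 3 = 0.0300 * 110.0500 * 0.9975041199 * 0.7131913899 = 2.3487245710
Theta = -29.1414619694 + (-1.5796704486) + (2.3487245710) = -28.372408


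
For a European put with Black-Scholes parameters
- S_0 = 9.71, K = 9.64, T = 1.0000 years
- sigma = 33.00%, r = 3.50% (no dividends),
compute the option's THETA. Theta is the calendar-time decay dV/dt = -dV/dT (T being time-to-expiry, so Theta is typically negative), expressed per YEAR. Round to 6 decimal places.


d1 = 0.2929853748; d2 = -0.0370146252
phi(d1) = 0.3821818456; exp(-qT) = 1.0000000000; exp(-rT) = 0.9656054163
Theta = -S*exp(-qT)*phi(d1)*sigma/(2*sqrt(T)) + r*K*exp(-rT)*N(-d2) - q*S*exp(-qT)*N(-d1)
N(-d1) = 0.3847666653; N(-d2) = 0.5147633277; sqrt(T) = 1.0000000000
Term 1 = -9.7100 * 1.0000000000 * 0.3821818456 * 0.3300 / (2 * 1.0000000000) = -0.6123126439
Term 2 = 0.0350 * 9.6400 * 0.9656054163 * 0.5147633277 = 0.1677074560
Term 3 = 0 (no dividend yield, q = 0)
Theta = -0.6123126439 + (0.1677074560) + (0.0000000000) = -0.444605

Answer: Theta = -0.444605


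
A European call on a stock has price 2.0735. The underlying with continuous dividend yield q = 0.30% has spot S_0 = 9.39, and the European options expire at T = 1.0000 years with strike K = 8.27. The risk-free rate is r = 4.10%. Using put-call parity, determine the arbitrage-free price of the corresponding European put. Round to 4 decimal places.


Put-call parity: C - P = S_0 * exp(-qT) - K * exp(-rT).
S_0 * exp(-qT) = 9.3900 * 0.99700450 = 9.36187221
K * exp(-rT) = 8.2700 * 0.95982913 = 7.93778690
P = C - S*exp(-qT) + K*exp(-rT)
P = 2.0735 - 9.36187221 + 7.93778690 = 0.6494

Answer: Put price = 0.6494


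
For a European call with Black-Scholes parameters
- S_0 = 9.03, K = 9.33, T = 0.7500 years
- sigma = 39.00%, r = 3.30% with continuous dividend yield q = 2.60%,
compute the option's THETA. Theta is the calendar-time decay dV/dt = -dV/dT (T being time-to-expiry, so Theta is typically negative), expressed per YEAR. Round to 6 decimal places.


d1 = 0.0876531774; d2 = -0.2500967300
phi(d1) = 0.3974126677; exp(-qT) = 0.9806888952; exp(-rT) = 0.9755537700
Theta = -S*exp(-qT)*phi(d1)*sigma/(2*sqrt(T)) - r*K*exp(-rT)*N(d2) + q*S*exp(-qT)*N(d1)
N(d1) = 0.5349238323; N(d2) = 0.4012562723; sqrt(T) = 0.8660254038
Term 1 = -9.0300 * 0.9806888952 * 0.3974126677 * 0.3900 / (2 * 0.8660254038) = -0.7924369065
Term 2 = -0.0330 * 9.3300 * 0.9755537700 * 0.4012562723 = -0.1205226381
Term 3 = 0.0260 * 9.0300 * 0.9806888952 * 0.5349238323 = 0.1231641469
Theta = -0.7924369065 + (-0.1205226381) + (0.1231641469) = -0.789795

Answer: Theta = -0.789795


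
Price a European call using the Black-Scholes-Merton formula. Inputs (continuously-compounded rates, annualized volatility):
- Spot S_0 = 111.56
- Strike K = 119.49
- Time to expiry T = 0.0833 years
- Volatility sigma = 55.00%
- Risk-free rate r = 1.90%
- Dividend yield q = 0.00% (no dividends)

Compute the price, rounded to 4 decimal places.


Answer: Price = 4.0727

Derivation:
d1 = (ln(S/K) + (r - q + 0.5*sigma^2) * T) / (sigma * sqrt(T)) = -0.34325593
d2 = d1 - sigma * sqrt(T) = -0.50199550
exp(-rT) = 0.99841855; exp(-qT) = 1.00000000
C = S_0 * exp(-qT) * N(d1) - K * exp(-rT) * N(d2)
N(d1) = 0.36570296; N(d2) = 0.30783534
C = 111.5600 * 1.00000000 * 0.36570296 - 119.4900 * 0.99841855 * 0.30783534 = 4.0727


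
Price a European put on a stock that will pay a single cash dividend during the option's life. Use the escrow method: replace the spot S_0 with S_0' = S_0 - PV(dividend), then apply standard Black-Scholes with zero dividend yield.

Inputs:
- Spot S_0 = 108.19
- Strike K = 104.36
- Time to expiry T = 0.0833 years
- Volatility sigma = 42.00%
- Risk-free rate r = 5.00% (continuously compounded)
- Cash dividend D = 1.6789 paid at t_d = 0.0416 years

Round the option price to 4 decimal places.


PV(D) = D * exp(-r * t_d) = 1.6789 * 0.99792216 = 1.67541152
S_0' = S_0 - PV(D) = 108.1900 - 1.67541152 = 106.51458848
d1 = (ln(S_0'/K) + (r + sigma^2/2)*T) / (sigma*sqrt(T)) = 0.26355172
d2 = d1 - sigma*sqrt(T) = 0.14233242
exp(-rT) = 0.99584366
N(-d1) = 0.39606268; N(-d2) = 0.44340872
P = K * exp(-rT) * N(-d2) - S_0' * N(-d1) = 104.3600 * 0.99584366 * 0.44340872 - 106.51458848 * 0.39606268 = 3.8953

Answer: Price = 3.8953


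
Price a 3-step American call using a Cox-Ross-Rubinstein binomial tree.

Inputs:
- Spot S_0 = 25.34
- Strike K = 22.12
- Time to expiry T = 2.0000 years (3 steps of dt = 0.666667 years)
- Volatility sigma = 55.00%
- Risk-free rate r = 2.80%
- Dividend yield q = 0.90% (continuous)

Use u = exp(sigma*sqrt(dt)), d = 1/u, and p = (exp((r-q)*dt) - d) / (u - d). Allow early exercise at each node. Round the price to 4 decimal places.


Answer: Price = V(0,0) = 9.5153

Derivation:
dt = T/N = 0.666667
u = exp(sigma*sqrt(dt)) = 1.566859; d = 1/u = 0.638219
p = (exp((r-q)*dt) - d) / (u - d) = 0.403308
Discount per step: exp(-r*dt) = 0.981506
Stock lattice S(k, i) with i counting down-moves:
  k=0: S(0,0) = 25.3400
  k=1: S(1,0) = 39.7042; S(1,1) = 16.1725
  k=2: S(2,0) = 62.2109; S(2,1) = 25.3400; S(2,2) = 10.3216
  k=3: S(3,0) = 97.4757; S(3,1) = 39.7042; S(3,2) = 16.1725; S(3,3) = 6.5874
Terminal payoffs V(N, i) = max(S_T - K, 0):
  V(3,0) = 75.355741; V(3,1) = 17.584213; V(3,2) = 0.000000; V(3,3) = 0.000000
Backward induction: V(k, i) = exp(-r*dt) * [p * V(k+1, i) + (1-p) * V(k+1, i+1)]; then take max(V_cont, immediate exercise) for American.
  V(2,0) = exp(-r*dt) * [p*75.355741 + (1-p)*17.584213] = 40.127841; exercise = 40.090912; V(2,0) = max -> 40.127841
  V(2,1) = exp(-r*dt) * [p*17.584213 + (1-p)*0.000000] = 6.960699; exercise = 3.220000; V(2,1) = max -> 6.960699
  V(2,2) = exp(-r*dt) * [p*0.000000 + (1-p)*0.000000] = 0.000000; exercise = 0.000000; V(2,2) = max -> 0.000000
  V(1,0) = exp(-r*dt) * [p*40.127841 + (1-p)*6.960699] = 19.961163; exercise = 17.584213; V(1,0) = max -> 19.961163
  V(1,1) = exp(-r*dt) * [p*6.960699 + (1-p)*0.000000] = 2.755388; exercise = 0.000000; V(1,1) = max -> 2.755388
  V(0,0) = exp(-r*dt) * [p*19.961163 + (1-p)*2.755388] = 9.515326; exercise = 3.220000; V(0,0) = max -> 9.515326


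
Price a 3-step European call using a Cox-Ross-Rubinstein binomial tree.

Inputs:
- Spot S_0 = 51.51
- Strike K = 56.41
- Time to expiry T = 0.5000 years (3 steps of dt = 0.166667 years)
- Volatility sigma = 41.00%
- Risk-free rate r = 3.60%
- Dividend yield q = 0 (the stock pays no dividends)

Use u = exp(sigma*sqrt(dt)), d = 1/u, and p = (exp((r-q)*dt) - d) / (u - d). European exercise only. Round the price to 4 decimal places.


dt = T/N = 0.166667
u = exp(sigma*sqrt(dt)) = 1.182206; d = 1/u = 0.845877
p = (exp((r-q)*dt) - d) / (u - d) = 0.476145
Discount per step: exp(-r*dt) = 0.994018
Stock lattice S(k, i) with i counting down-moves:
  k=0: S(0,0) = 51.5100
  k=1: S(1,0) = 60.8954; S(1,1) = 43.5711
  k=2: S(2,0) = 71.9909; S(2,1) = 51.5100; S(2,2) = 36.8558
  k=3: S(3,0) = 85.1080; S(3,1) = 60.8954; S(3,2) = 43.5711; S(3,3) = 31.1754
Terminal payoffs V(N, i) = max(S_T - K, 0):
  V(3,0) = 28.698027; V(3,1) = 4.485408; V(3,2) = 0.000000; V(3,3) = 0.000000
Backward induction: V(k, i) = exp(-r*dt) * [p * V(k+1, i) + (1-p) * V(k+1, i+1)].
  V(2,0) = exp(-r*dt) * [p*28.698027 + (1-p)*4.485408] = 15.918335
  V(2,1) = exp(-r*dt) * [p*4.485408 + (1-p)*0.000000] = 2.122930
  V(2,2) = exp(-r*dt) * [p*0.000000 + (1-p)*0.000000] = 0.000000
  V(1,0) = exp(-r*dt) * [p*15.918335 + (1-p)*2.122930] = 8.639554
  V(1,1) = exp(-r*dt) * [p*2.122930 + (1-p)*0.000000] = 1.004776
  V(0,0) = exp(-r*dt) * [p*8.639554 + (1-p)*1.004776] = 4.612283

Answer: Price = V(0,0) = 4.6123


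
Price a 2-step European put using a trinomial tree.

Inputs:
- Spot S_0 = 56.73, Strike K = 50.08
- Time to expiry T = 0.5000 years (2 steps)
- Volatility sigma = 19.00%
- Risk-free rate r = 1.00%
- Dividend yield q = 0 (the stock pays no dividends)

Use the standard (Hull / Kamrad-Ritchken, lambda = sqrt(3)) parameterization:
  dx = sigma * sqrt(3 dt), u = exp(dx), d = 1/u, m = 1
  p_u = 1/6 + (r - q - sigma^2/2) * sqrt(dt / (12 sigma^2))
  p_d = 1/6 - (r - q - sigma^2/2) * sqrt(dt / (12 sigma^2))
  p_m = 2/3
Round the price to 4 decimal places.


Answer: Price = V(0,0) = 0.7236

Derivation:
dt = T/N = 0.250000; dx = sigma*sqrt(3*dt) = 0.164545
u = exp(dx) = 1.178856; d = 1/u = 0.848280
p_u = 0.160551, p_m = 0.666667, p_d = 0.172782
Discount per step: exp(-r*dt) = 0.997503
Stock lattice S(k, j) with j the centered position index:
  k=0: S(0,+0) = 56.7300
  k=1: S(1,-1) = 48.1229; S(1,+0) = 56.7300; S(1,+1) = 66.8765
  k=2: S(2,-2) = 40.8217; S(2,-1) = 48.1229; S(2,+0) = 56.7300; S(2,+1) = 66.8765; S(2,+2) = 78.8378
Terminal payoffs V(N, j) = max(K - S_T, 0):
  V(2,-2) = 9.258312; V(2,-1) = 1.957091; V(2,+0) = 0.000000; V(2,+1) = 0.000000; V(2,+2) = 0.000000
Backward induction: V(k, j) = exp(-r*dt) * [p_u * V(k+1, j+1) + p_m * V(k+1, j) + p_d * V(k+1, j-1)]
  V(1,-1) = exp(-r*dt) * [p_u*0.000000 + p_m*1.957091 + p_d*9.258312] = 2.897145
  V(1,+0) = exp(-r*dt) * [p_u*0.000000 + p_m*0.000000 + p_d*1.957091] = 0.337306
  V(1,+1) = exp(-r*dt) * [p_u*0.000000 + p_m*0.000000 + p_d*0.000000] = 0.000000
  V(0,+0) = exp(-r*dt) * [p_u*0.000000 + p_m*0.337306 + p_d*2.897145] = 0.723634


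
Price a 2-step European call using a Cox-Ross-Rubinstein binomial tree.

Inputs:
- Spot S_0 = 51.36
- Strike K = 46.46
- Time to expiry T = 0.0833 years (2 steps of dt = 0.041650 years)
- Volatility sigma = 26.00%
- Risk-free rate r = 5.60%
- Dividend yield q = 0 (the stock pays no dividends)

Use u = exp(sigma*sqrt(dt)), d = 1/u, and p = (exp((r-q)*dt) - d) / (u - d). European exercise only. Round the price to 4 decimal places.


Answer: Price = V(0,0) = 5.1814

Derivation:
dt = T/N = 0.041650
u = exp(sigma*sqrt(dt)) = 1.054495; d = 1/u = 0.948322
p = (exp((r-q)*dt) - d) / (u - d) = 0.508731
Discount per step: exp(-r*dt) = 0.997670
Stock lattice S(k, i) with i counting down-moves:
  k=0: S(0,0) = 51.3600
  k=1: S(1,0) = 54.1588; S(1,1) = 48.7058
  k=2: S(2,0) = 57.1102; S(2,1) = 51.3600; S(2,2) = 46.1888
Terminal payoffs V(N, i) = max(S_T - K, 0):
  V(2,0) = 10.650214; V(2,1) = 4.900000; V(2,2) = 0.000000
Backward induction: V(k, i) = exp(-r*dt) * [p * V(k+1, i) + (1-p) * V(k+1, i+1)].
  V(1,0) = exp(-r*dt) * [p*10.650214 + (1-p)*4.900000] = 7.807083
  V(1,1) = exp(-r*dt) * [p*4.900000 + (1-p)*0.000000] = 2.486976
  V(0,0) = exp(-r*dt) * [p*7.807083 + (1-p)*2.486976] = 5.181381


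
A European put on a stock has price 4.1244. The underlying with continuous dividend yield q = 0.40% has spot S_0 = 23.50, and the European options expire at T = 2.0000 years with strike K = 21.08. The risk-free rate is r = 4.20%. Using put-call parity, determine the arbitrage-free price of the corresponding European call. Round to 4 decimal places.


Put-call parity: C - P = S_0 * exp(-qT) - K * exp(-rT).
S_0 * exp(-qT) = 23.5000 * 0.99203191 = 23.31275000
K * exp(-rT) = 21.0800 * 0.91943126 = 19.38161088
C = P + S*exp(-qT) - K*exp(-rT)
C = 4.1244 + 23.31275000 - 19.38161088 = 8.0555

Answer: Call price = 8.0555


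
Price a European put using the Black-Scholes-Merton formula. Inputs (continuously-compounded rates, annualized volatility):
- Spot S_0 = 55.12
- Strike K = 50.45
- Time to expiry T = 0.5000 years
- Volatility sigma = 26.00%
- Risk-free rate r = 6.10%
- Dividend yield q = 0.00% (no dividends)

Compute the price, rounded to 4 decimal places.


d1 = (ln(S/K) + (r - q + 0.5*sigma^2) * T) / (sigma * sqrt(T)) = 0.73936108
d2 = d1 - sigma * sqrt(T) = 0.55551331
exp(-rT) = 0.96996043; exp(-qT) = 1.00000000
P = K * exp(-rT) * N(-d2) - S_0 * exp(-qT) * N(-d1)
N(-d1) = 0.22984389; N(-d2) = 0.28927180
P = 50.4500 * 0.96996043 * 0.28927180 - 55.1200 * 1.00000000 * 0.22984389 = 1.4864

Answer: Price = 1.4864


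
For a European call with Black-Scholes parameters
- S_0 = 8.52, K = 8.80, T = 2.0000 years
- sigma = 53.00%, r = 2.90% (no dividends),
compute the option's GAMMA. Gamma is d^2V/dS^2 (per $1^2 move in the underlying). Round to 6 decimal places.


d1 = 0.4090073985; d2 = -0.3405257895
phi(d1) = 0.3669307799; exp(-qT) = 1.0000000000; exp(-rT) = 0.9436499474
Gamma = exp(-qT) * phi(d1) / (S * sigma * sqrt(T)) = 1.0000000000 * 0.3669307799 / (8.5200 * 0.5300 * 1.4142135624) = 0.057458

Answer: Gamma = 0.057458


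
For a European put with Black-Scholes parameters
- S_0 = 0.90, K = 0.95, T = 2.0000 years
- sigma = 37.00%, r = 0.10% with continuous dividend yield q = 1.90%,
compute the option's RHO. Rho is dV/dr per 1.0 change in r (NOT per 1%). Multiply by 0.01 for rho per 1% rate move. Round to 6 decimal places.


d1 = 0.0895020957; d2 = -0.4337569223
phi(d1) = 0.3973475876; exp(-qT) = 0.9627129409; exp(-rT) = 0.9980019987
N(-d2) = 0.6677675168
Rho = -K*T*exp(-rT)*N(-d2) = -0.9500 * 2.0000 * 0.9980019987 * 0.6677675168 = -1.266223

Answer: Rho = -1.266223


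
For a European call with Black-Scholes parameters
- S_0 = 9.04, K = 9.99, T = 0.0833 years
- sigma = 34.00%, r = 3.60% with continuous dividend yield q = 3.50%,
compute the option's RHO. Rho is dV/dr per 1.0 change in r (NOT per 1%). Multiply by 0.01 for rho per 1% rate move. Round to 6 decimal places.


d1 = -0.9683833858; d2 = -1.0665132996
phi(d1) = 0.2496184507; exp(-qT) = 0.9970887459; exp(-rT) = 0.9970056919
N(d2) = 0.1430958349
Rho = K*T*exp(-rT)*N(d2) = 9.9900 * 0.0833 * 0.9970056919 * 0.1430958349 = 0.118723

Answer: Rho = 0.118723


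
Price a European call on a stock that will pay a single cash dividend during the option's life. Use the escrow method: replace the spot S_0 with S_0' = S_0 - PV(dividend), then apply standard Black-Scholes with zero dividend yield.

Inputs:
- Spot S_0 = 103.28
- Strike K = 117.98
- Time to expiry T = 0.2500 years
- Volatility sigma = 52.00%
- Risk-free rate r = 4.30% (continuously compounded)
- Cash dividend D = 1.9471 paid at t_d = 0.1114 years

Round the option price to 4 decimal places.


PV(D) = D * exp(-r * t_d) = 1.9471 * 0.99522125 = 1.93779531
S_0' = S_0 - PV(D) = 103.2800 - 1.93779531 = 101.34220469
d1 = (ln(S_0'/K) + (r + sigma^2/2)*T) / (sigma*sqrt(T)) = -0.41331601
d2 = d1 - sigma*sqrt(T) = -0.67331601
exp(-rT) = 0.98930757
N(d1) = 0.33968755; N(d2) = 0.25037313
C = S_0' * N(d1) - K * exp(-rT) * N(d2) = 101.34220469 * 0.33968755 - 117.9800 * 0.98930757 * 0.25037313 = 5.2015

Answer: Price = 5.2015


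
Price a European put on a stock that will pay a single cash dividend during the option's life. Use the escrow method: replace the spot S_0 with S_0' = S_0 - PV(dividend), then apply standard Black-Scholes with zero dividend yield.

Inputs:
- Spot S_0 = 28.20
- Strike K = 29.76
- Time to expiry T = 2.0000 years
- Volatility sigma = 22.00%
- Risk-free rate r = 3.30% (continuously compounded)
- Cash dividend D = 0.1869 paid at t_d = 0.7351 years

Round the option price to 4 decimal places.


Answer: Price = 3.3752

Derivation:
PV(D) = D * exp(-r * t_d) = 0.1869 * 0.97603357 = 0.18242067
S_0' = S_0 - PV(D) = 28.2000 - 0.18242067 = 28.01757933
d1 = (ln(S_0'/K) + (r + sigma^2/2)*T) / (sigma*sqrt(T)) = 0.17377771
d2 = d1 - sigma*sqrt(T) = -0.13734927
exp(-rT) = 0.93613086
N(-d1) = 0.43102008; N(-d2) = 0.55462264
P = K * exp(-rT) * N(-d2) - S_0' * N(-d1) = 29.7600 * 0.93613086 * 0.55462264 - 28.01757933 * 0.43102008 = 3.3752


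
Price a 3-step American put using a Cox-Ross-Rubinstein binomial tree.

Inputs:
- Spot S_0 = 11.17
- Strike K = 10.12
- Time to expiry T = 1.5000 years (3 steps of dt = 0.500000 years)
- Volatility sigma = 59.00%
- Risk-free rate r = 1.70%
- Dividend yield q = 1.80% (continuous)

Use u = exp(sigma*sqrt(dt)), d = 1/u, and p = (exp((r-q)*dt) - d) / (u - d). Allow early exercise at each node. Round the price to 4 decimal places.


Answer: Price = V(0,0) = 2.6637

Derivation:
dt = T/N = 0.500000
u = exp(sigma*sqrt(dt)) = 1.517695; d = 1/u = 0.658894
p = (exp((r-q)*dt) - d) / (u - d) = 0.396607
Discount per step: exp(-r*dt) = 0.991536
Stock lattice S(k, i) with i counting down-moves:
  k=0: S(0,0) = 11.1700
  k=1: S(1,0) = 16.9527; S(1,1) = 7.3598
  k=2: S(2,0) = 25.7290; S(2,1) = 11.1700; S(2,2) = 4.8494
  k=3: S(3,0) = 39.0487; S(3,1) = 16.9527; S(3,2) = 7.3598; S(3,3) = 3.1952
Terminal payoffs V(N, i) = max(K - S_T, 0):
  V(3,0) = 0.000000; V(3,1) = 0.000000; V(3,2) = 2.760157; V(3,3) = 6.924791
Backward induction: V(k, i) = exp(-r*dt) * [p * V(k+1, i) + (1-p) * V(k+1, i+1)]; then take max(V_cont, immediate exercise) for American.
  V(2,0) = exp(-r*dt) * [p*0.000000 + (1-p)*0.000000] = 0.000000; exercise = 0.000000; V(2,0) = max -> 0.000000
  V(2,1) = exp(-r*dt) * [p*0.000000 + (1-p)*2.760157] = 1.651364; exercise = 0.000000; V(2,1) = max -> 1.651364
  V(2,2) = exp(-r*dt) * [p*2.760157 + (1-p)*6.924791] = 5.228438; exercise = 5.270645; V(2,2) = max -> 5.270645
  V(1,0) = exp(-r*dt) * [p*0.000000 + (1-p)*1.651364] = 0.987989; exercise = 0.000000; V(1,0) = max -> 0.987989
  V(1,1) = exp(-r*dt) * [p*1.651364 + (1-p)*5.270645] = 3.802754; exercise = 2.760157; V(1,1) = max -> 3.802754
  V(0,0) = exp(-r*dt) * [p*0.987989 + (1-p)*3.802754] = 2.663662; exercise = 0.000000; V(0,0) = max -> 2.663662


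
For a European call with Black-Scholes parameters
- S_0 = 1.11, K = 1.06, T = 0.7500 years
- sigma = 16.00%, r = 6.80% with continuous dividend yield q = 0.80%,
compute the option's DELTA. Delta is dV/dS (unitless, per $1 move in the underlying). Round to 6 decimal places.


d1 = 0.7266754731; d2 = 0.5881114085
phi(d1) = 0.3063683463; exp(-qT) = 0.9940179641; exp(-rT) = 0.9502786705
N(d1) = 0.7662876091
Delta = exp(-qT) * N(d1) = 0.9940179641 * 0.7662876091 = 0.761704

Answer: Delta = 0.761704


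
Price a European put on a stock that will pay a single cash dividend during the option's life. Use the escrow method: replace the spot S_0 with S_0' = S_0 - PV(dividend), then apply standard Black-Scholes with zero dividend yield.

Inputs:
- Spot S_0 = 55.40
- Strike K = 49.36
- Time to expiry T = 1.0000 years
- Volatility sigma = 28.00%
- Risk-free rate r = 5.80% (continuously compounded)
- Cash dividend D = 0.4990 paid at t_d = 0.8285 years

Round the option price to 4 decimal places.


PV(D) = D * exp(-r * t_d) = 0.4990 * 0.95308327 = 0.47558855
S_0' = S_0 - PV(D) = 55.4000 - 0.47558855 = 54.92441145
d1 = (ln(S_0'/K) + (r + sigma^2/2)*T) / (sigma*sqrt(T)) = 0.72863401
d2 = d1 - sigma*sqrt(T) = 0.44863401
exp(-rT) = 0.94364995
N(-d1) = 0.23311278; N(-d2) = 0.32684785
P = K * exp(-rT) * N(-d2) - S_0' * N(-d1) = 49.3600 * 0.94364995 * 0.32684785 - 54.92441145 * 0.23311278 = 2.4205

Answer: Price = 2.4205


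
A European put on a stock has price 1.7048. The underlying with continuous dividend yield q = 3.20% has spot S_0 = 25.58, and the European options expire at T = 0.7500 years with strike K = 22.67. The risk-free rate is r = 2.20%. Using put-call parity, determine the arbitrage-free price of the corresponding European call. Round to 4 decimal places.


Put-call parity: C - P = S_0 * exp(-qT) - K * exp(-rT).
S_0 * exp(-qT) = 25.5800 * 0.97628571 = 24.97338846
K * exp(-rT) = 22.6700 * 0.98363538 = 22.29901405
C = P + S*exp(-qT) - K*exp(-rT)
C = 1.7048 + 24.97338846 - 22.29901405 = 4.3792

Answer: Call price = 4.3792


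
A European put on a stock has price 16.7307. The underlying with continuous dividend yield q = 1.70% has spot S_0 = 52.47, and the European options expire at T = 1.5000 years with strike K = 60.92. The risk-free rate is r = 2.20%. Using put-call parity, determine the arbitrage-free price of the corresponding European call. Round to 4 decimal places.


Put-call parity: C - P = S_0 * exp(-qT) - K * exp(-rT).
S_0 * exp(-qT) = 52.4700 * 0.97482238 = 51.14893022
K * exp(-rT) = 60.9200 * 0.96753856 = 58.94244905
C = P + S*exp(-qT) - K*exp(-rT)
C = 16.7307 + 51.14893022 - 58.94244905 = 8.9372

Answer: Call price = 8.9372


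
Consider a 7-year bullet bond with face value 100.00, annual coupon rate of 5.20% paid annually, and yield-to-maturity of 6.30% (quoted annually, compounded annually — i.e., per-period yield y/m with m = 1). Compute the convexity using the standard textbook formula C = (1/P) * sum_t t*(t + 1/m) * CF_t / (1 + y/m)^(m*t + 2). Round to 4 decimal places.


Coupon per period c = face * coupon_rate / m = 5.200000
Periods per year m = 1; per-period yield y/m = 0.063000
Number of cashflows N = 7
Cashflows (t years, CF_t, discount factor 1/(1+y/m)^(m*t), PV):
  t = 1.0000: CF_t = 5.200000, DF = 0.940734, PV = 4.891816
  t = 2.0000: CF_t = 5.200000, DF = 0.884980, PV = 4.601896
  t = 3.0000: CF_t = 5.200000, DF = 0.832531, PV = 4.329159
  t = 4.0000: CF_t = 5.200000, DF = 0.783190, PV = 4.072586
  t = 5.0000: CF_t = 5.200000, DF = 0.736773, PV = 3.831219
  t = 6.0000: CF_t = 5.200000, DF = 0.693107, PV = 3.604157
  t = 7.0000: CF_t = 105.200000, DF = 0.652029, PV = 68.593488
Price P = sum_t PV_t = 93.924322
Convexity numerator sum_t t*(t + 1/m) * CF_t / (1+y/m)^(m*t + 2):
  t = 1.0000: term = 8.658318
  t = 2.0000: term = 24.435517
  t = 3.0000: term = 45.974633
  t = 4.0000: term = 72.083149
  t = 5.0000: term = 101.716579
  t = 6.0000: term = 133.963510
  t = 7.0000: term = 3399.416563
Convexity = (1/P) * sum = 3786.248270 / 93.924322 = 40.311691

Answer: Convexity = 40.3117


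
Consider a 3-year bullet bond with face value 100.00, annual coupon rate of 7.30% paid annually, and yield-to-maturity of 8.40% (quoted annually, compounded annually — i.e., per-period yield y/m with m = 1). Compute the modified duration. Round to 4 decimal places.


Coupon per period c = face * coupon_rate / m = 7.300000
Periods per year m = 1; per-period yield y/m = 0.084000
Number of cashflows N = 3
Cashflows (t years, CF_t, discount factor 1/(1+y/m)^(m*t), PV):
  t = 1.0000: CF_t = 7.300000, DF = 0.922509, PV = 6.734317
  t = 2.0000: CF_t = 7.300000, DF = 0.851023, PV = 6.212470
  t = 3.0000: CF_t = 107.300000, DF = 0.785077, PV = 84.238743
Price P = sum_t PV_t = 97.185530
First compute Macaulay numerator sum_t t * PV_t:
  t * PV_t at t = 1.0000: 6.734317
  t * PV_t at t = 2.0000: 12.424940
  t * PV_t at t = 3.0000: 252.716228
Macaulay duration D = 271.875485 / 97.185530 = 2.797489
Modified duration = D / (1 + y/m) = 2.797489 / (1 + 0.084000) = 2.580710

Answer: Modified duration = 2.5807


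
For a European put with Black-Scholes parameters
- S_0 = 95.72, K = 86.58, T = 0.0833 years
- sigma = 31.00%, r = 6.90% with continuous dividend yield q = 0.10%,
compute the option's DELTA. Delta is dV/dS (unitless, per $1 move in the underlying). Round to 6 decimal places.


Answer: Delta = -0.109391

Derivation:
d1 = 1.2297269940; d2 = 1.1402556019
phi(d1) = 0.1872982949; exp(-qT) = 0.9999167035; exp(-rT) = 0.9942687864
N(-d1) = 0.1093996774
Delta = -exp(-qT) * N(-d1) = -0.9999167035 * 0.1093996774 = -0.109391


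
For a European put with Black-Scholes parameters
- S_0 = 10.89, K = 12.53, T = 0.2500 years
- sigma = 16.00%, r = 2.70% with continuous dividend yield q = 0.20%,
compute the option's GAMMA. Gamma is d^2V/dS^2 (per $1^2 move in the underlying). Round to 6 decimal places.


d1 = -1.6353853995; d2 = -1.7153853995
phi(d1) = 0.1047497365; exp(-qT) = 0.9995001250; exp(-rT) = 0.9932727301
Gamma = exp(-qT) * phi(d1) / (S * sigma * sqrt(T)) = 0.9995001250 * 0.1047497365 / (10.8900 * 0.1600 * 0.5000000000) = 0.120176

Answer: Gamma = 0.120176


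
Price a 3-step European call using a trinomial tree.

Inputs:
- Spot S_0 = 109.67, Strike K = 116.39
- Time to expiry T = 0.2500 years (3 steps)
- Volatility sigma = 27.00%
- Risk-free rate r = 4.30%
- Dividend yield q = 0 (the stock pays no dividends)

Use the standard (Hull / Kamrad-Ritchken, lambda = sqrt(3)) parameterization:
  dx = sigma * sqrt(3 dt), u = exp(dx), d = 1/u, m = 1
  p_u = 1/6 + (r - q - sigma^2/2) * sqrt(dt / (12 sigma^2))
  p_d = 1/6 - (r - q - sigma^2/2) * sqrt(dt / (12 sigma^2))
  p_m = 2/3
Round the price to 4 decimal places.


dt = T/N = 0.083333; dx = sigma*sqrt(3*dt) = 0.135000
u = exp(dx) = 1.144537; d = 1/u = 0.873716
p_u = 0.168688, p_m = 0.666667, p_d = 0.164645
Discount per step: exp(-r*dt) = 0.996423
Stock lattice S(k, j) with j the centered position index:
  k=0: S(0,+0) = 109.6700
  k=1: S(1,-1) = 95.8204; S(1,+0) = 109.6700; S(1,+1) = 125.5213
  k=2: S(2,-2) = 83.7198; S(2,-1) = 95.8204; S(2,+0) = 109.6700; S(2,+1) = 125.5213; S(2,+2) = 143.6638
  k=3: S(3,-3) = 73.1473; S(3,-2) = 83.7198; S(3,-1) = 95.8204; S(3,+0) = 109.6700; S(3,+1) = 125.5213; S(3,+2) = 143.6638; S(3,+3) = 164.4285
Terminal payoffs V(N, j) = max(S_T - K, 0):
  V(3,-3) = 0.000000; V(3,-2) = 0.000000; V(3,-1) = 0.000000; V(3,+0) = 0.000000; V(3,+1) = 9.131349; V(3,+2) = 27.273801; V(3,+3) = 48.038505
Backward induction: V(k, j) = exp(-r*dt) * [p_u * V(k+1, j+1) + p_m * V(k+1, j) + p_d * V(k+1, j-1)]
  V(2,-2) = exp(-r*dt) * [p_u*0.000000 + p_m*0.000000 + p_d*0.000000] = 0.000000
  V(2,-1) = exp(-r*dt) * [p_u*0.000000 + p_m*0.000000 + p_d*0.000000] = 0.000000
  V(2,+0) = exp(-r*dt) * [p_u*9.131349 + p_m*0.000000 + p_d*0.000000] = 1.534842
  V(2,+1) = exp(-r*dt) * [p_u*27.273801 + p_m*9.131349 + p_d*0.000000] = 10.650105
  V(2,+2) = exp(-r*dt) * [p_u*48.038505 + p_m*27.273801 + p_d*9.131349] = 27.690097
  V(1,-1) = exp(-r*dt) * [p_u*1.534842 + p_m*0.000000 + p_d*0.000000] = 0.257984
  V(1,+0) = exp(-r*dt) * [p_u*10.650105 + p_m*1.534842 + p_d*0.000000] = 2.809690
  V(1,+1) = exp(-r*dt) * [p_u*27.690097 + p_m*10.650105 + p_d*1.534842] = 11.980761
  V(0,+0) = exp(-r*dt) * [p_u*11.980761 + p_m*2.809690 + p_d*0.257984] = 3.922535

Answer: Price = V(0,0) = 3.9225


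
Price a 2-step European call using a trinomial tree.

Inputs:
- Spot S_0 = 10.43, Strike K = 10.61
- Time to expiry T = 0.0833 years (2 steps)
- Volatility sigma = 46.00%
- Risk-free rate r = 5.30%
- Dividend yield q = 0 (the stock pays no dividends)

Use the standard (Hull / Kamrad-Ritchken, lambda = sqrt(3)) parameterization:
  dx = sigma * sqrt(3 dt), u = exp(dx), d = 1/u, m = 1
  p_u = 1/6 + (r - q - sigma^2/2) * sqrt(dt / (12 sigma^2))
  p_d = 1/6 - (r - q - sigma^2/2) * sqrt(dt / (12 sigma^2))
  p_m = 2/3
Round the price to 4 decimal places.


dt = T/N = 0.041650; dx = sigma*sqrt(3*dt) = 0.162602
u = exp(dx) = 1.176568; d = 1/u = 0.849929
p_u = 0.159904, p_m = 0.666667, p_d = 0.173429
Discount per step: exp(-r*dt) = 0.997795
Stock lattice S(k, j) with j the centered position index:
  k=0: S(0,+0) = 10.4300
  k=1: S(1,-1) = 8.8648; S(1,+0) = 10.4300; S(1,+1) = 12.2716
  k=2: S(2,-2) = 7.5344; S(2,-1) = 8.8648; S(2,+0) = 10.4300; S(2,+1) = 12.2716; S(2,+2) = 14.4384
Terminal payoffs V(N, j) = max(S_T - K, 0):
  V(2,-2) = 0.000000; V(2,-1) = 0.000000; V(2,+0) = 0.000000; V(2,+1) = 1.661608; V(2,+2) = 3.828386
Backward induction: V(k, j) = exp(-r*dt) * [p_u * V(k+1, j+1) + p_m * V(k+1, j) + p_d * V(k+1, j-1)]
  V(1,-1) = exp(-r*dt) * [p_u*0.000000 + p_m*0.000000 + p_d*0.000000] = 0.000000
  V(1,+0) = exp(-r*dt) * [p_u*1.661608 + p_m*0.000000 + p_d*0.000000] = 0.265113
  V(1,+1) = exp(-r*dt) * [p_u*3.828386 + p_m*1.661608 + p_d*0.000000] = 1.716122
  V(0,+0) = exp(-r*dt) * [p_u*1.716122 + p_m*0.265113 + p_d*0.000000] = 0.450162

Answer: Price = V(0,0) = 0.4502


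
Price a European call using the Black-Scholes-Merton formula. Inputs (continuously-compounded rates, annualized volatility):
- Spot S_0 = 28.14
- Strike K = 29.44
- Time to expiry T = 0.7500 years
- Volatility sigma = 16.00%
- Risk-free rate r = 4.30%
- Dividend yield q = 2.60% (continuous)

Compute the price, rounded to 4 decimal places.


Answer: Price = 1.1370

Derivation:
d1 = (ln(S/K) + (r - q + 0.5*sigma^2) * T) / (sigma * sqrt(T)) = -0.16463318
d2 = d1 - sigma * sqrt(T) = -0.30319724
exp(-rT) = 0.96826449; exp(-qT) = 0.98068890
C = S_0 * exp(-qT) * N(d1) - K * exp(-rT) * N(d2)
N(d1) = 0.43461636; N(d2) = 0.38086978
C = 28.1400 * 0.98068890 * 0.43461636 - 29.4400 * 0.96826449 * 0.38086978 = 1.1370


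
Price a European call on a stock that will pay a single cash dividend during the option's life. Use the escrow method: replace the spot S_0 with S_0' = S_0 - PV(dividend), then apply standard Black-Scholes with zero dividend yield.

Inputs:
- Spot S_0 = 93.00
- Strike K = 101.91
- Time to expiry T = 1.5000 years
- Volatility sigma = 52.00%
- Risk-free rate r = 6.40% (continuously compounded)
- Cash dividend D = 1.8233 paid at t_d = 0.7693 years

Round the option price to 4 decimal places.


Answer: Price = 22.3134

Derivation:
PV(D) = D * exp(-r * t_d) = 1.8233 * 0.95195720 = 1.73570357
S_0' = S_0 - PV(D) = 93.0000 - 1.73570357 = 91.26429643
d1 = (ln(S_0'/K) + (r + sigma^2/2)*T) / (sigma*sqrt(T)) = 0.29593225
d2 = d1 - sigma*sqrt(T) = -0.34093508
exp(-rT) = 0.90846402
N(d1) = 0.61635909; N(d2) = 0.36657623
C = S_0' * N(d1) - K * exp(-rT) * N(d2) = 91.26429643 * 0.61635909 - 101.9100 * 0.90846402 * 0.36657623 = 22.3134


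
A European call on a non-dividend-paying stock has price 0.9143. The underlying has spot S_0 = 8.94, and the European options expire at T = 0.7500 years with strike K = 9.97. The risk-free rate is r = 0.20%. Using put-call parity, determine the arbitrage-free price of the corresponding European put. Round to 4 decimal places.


Answer: Put price = 1.9294

Derivation:
Put-call parity: C - P = S_0 * exp(-qT) - K * exp(-rT).
S_0 * exp(-qT) = 8.9400 * 1.00000000 = 8.94000000
K * exp(-rT) = 9.9700 * 0.99850112 = 9.95505621
P = C - S*exp(-qT) + K*exp(-rT)
P = 0.9143 - 8.94000000 + 9.95505621 = 1.9294


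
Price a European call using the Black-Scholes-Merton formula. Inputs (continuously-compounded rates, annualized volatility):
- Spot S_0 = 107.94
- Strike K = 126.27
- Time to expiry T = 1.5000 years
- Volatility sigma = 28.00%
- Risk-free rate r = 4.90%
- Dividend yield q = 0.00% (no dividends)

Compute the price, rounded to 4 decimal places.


d1 = (ln(S/K) + (r - q + 0.5*sigma^2) * T) / (sigma * sqrt(T)) = -0.07158037
d2 = d1 - sigma * sqrt(T) = -0.41450894
exp(-rT) = 0.92913615; exp(-qT) = 1.00000000
C = S_0 * exp(-qT) * N(d1) - K * exp(-rT) * N(d2)
N(d1) = 0.47146793; N(d2) = 0.33925071
C = 107.9400 * 1.00000000 * 0.47146793 - 126.2700 * 0.92913615 * 0.33925071 = 11.0887

Answer: Price = 11.0887


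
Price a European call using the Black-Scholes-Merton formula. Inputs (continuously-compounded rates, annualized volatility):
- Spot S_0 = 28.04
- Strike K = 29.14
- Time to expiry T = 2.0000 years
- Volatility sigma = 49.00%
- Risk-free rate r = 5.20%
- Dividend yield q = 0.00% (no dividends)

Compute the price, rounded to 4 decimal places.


d1 = (ln(S/K) + (r - q + 0.5*sigma^2) * T) / (sigma * sqrt(T)) = 0.44103298
d2 = d1 - sigma * sqrt(T) = -0.25193167
exp(-rT) = 0.90122530; exp(-qT) = 1.00000000
C = S_0 * exp(-qT) * N(d1) - K * exp(-rT) * N(d2)
N(d1) = 0.67040544; N(d2) = 0.40054694
C = 28.0400 * 1.00000000 * 0.67040544 - 29.1400 * 0.90122530 * 0.40054694 = 8.2791

Answer: Price = 8.2791


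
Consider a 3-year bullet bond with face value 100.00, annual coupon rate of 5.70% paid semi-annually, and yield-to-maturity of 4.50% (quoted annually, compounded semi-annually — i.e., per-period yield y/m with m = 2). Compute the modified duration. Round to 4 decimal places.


Coupon per period c = face * coupon_rate / m = 2.850000
Periods per year m = 2; per-period yield y/m = 0.022500
Number of cashflows N = 6
Cashflows (t years, CF_t, discount factor 1/(1+y/m)^(m*t), PV):
  t = 0.5000: CF_t = 2.850000, DF = 0.977995, PV = 2.787286
  t = 1.0000: CF_t = 2.850000, DF = 0.956474, PV = 2.725952
  t = 1.5000: CF_t = 2.850000, DF = 0.935427, PV = 2.665968
  t = 2.0000: CF_t = 2.850000, DF = 0.914843, PV = 2.607304
  t = 2.5000: CF_t = 2.850000, DF = 0.894712, PV = 2.549930
  t = 3.0000: CF_t = 102.850000, DF = 0.875024, PV = 89.996246
Price P = sum_t PV_t = 103.332686
First compute Macaulay numerator sum_t t * PV_t:
  t * PV_t at t = 0.5000: 1.393643
  t * PV_t at t = 1.0000: 2.725952
  t * PV_t at t = 1.5000: 3.998952
  t * PV_t at t = 2.0000: 5.214607
  t * PV_t at t = 2.5000: 6.374825
  t * PV_t at t = 3.0000: 269.988739
Macaulay duration D = 289.696718 / 103.332686 = 2.803534
Modified duration = D / (1 + y/m) = 2.803534 / (1 + 0.022500) = 2.741843

Answer: Modified duration = 2.7418


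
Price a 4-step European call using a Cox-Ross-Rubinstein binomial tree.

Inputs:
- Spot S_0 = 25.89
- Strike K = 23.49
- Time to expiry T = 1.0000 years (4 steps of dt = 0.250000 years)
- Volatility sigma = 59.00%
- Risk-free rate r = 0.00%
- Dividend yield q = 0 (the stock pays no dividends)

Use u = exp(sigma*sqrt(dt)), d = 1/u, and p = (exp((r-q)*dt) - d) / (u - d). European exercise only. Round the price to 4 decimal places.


dt = T/N = 0.250000
u = exp(sigma*sqrt(dt)) = 1.343126; d = 1/u = 0.744532
p = (exp((r-q)*dt) - d) / (u - d) = 0.426780
Discount per step: exp(-r*dt) = 1.000000
Stock lattice S(k, i) with i counting down-moves:
  k=0: S(0,0) = 25.8900
  k=1: S(1,0) = 34.7735; S(1,1) = 19.2759
  k=2: S(2,0) = 46.7053; S(2,1) = 25.8900; S(2,2) = 14.3515
  k=3: S(3,0) = 62.7311; S(3,1) = 34.7735; S(3,2) = 19.2759; S(3,3) = 10.6852
  k=4: S(4,0) = 84.2557; S(4,1) = 46.7053; S(4,2) = 25.8900; S(4,3) = 14.3515; S(4,4) = 7.9554
Terminal payoffs V(N, i) = max(S_T - K, 0):
  V(4,0) = 60.765748; V(4,1) = 23.215260; V(4,2) = 2.400000; V(4,3) = 0.000000; V(4,4) = 0.000000
Backward induction: V(k, i) = exp(-r*dt) * [p * V(k+1, i) + (1-p) * V(k+1, i+1)].
  V(3,0) = exp(-r*dt) * [p*60.765748 + (1-p)*23.215260] = 39.241066
  V(3,1) = exp(-r*dt) * [p*23.215260 + (1-p)*2.400000] = 11.283541
  V(3,2) = exp(-r*dt) * [p*2.400000 + (1-p)*0.000000] = 1.024273
  V(3,3) = exp(-r*dt) * [p*0.000000 + (1-p)*0.000000] = 0.000000
  V(2,0) = exp(-r*dt) * [p*39.241066 + (1-p)*11.283541] = 23.215260
  V(2,1) = exp(-r*dt) * [p*11.283541 + (1-p)*1.024273] = 5.402726
  V(2,2) = exp(-r*dt) * [p*1.024273 + (1-p)*0.000000] = 0.437139
  V(1,0) = exp(-r*dt) * [p*23.215260 + (1-p)*5.402726] = 13.004763
  V(1,1) = exp(-r*dt) * [p*5.402726 + (1-p)*0.437139] = 2.556353
  V(0,0) = exp(-r*dt) * [p*13.004763 + (1-p)*2.556353] = 7.015528

Answer: Price = V(0,0) = 7.0155


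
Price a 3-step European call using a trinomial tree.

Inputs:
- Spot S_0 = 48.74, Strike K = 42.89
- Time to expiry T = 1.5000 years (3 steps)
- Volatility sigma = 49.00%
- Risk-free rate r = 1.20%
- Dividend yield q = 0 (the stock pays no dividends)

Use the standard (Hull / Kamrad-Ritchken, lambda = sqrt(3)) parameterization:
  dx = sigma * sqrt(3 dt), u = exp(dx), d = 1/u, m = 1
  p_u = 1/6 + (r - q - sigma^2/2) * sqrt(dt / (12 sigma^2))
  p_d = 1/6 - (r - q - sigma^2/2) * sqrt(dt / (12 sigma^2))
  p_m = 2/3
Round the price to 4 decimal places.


dt = T/N = 0.500000; dx = sigma*sqrt(3*dt) = 0.600125
u = exp(dx) = 1.822347; d = 1/u = 0.548743
p_u = 0.121655, p_m = 0.666667, p_d = 0.211678
Discount per step: exp(-r*dt) = 0.994018
Stock lattice S(k, j) with j the centered position index:
  k=0: S(0,+0) = 48.7400
  k=1: S(1,-1) = 26.7457; S(1,+0) = 48.7400; S(1,+1) = 88.8212
  k=2: S(2,-2) = 14.6765; S(2,-1) = 26.7457; S(2,+0) = 48.7400; S(2,+1) = 88.8212; S(2,+2) = 161.8630
  k=3: S(3,-3) = 8.0536; S(3,-2) = 14.6765; S(3,-1) = 26.7457; S(3,+0) = 48.7400; S(3,+1) = 88.8212; S(3,+2) = 161.8630; S(3,+3) = 294.9704
Terminal payoffs V(N, j) = max(S_T - K, 0):
  V(3,-3) = 0.000000; V(3,-2) = 0.000000; V(3,-1) = 0.000000; V(3,+0) = 5.850000; V(3,+1) = 45.931171; V(3,+2) = 118.972955; V(3,+3) = 252.080399
Backward induction: V(k, j) = exp(-r*dt) * [p_u * V(k+1, j+1) + p_m * V(k+1, j) + p_d * V(k+1, j-1)]
  V(2,-2) = exp(-r*dt) * [p_u*0.000000 + p_m*0.000000 + p_d*0.000000] = 0.000000
  V(2,-1) = exp(-r*dt) * [p_u*5.850000 + p_m*0.000000 + p_d*0.000000] = 0.707426
  V(2,+0) = exp(-r*dt) * [p_u*45.931171 + p_m*5.850000 + p_d*0.000000] = 9.431010
  V(2,+1) = exp(-r*dt) * [p_u*118.972955 + p_m*45.931171 + p_d*5.850000] = 46.055613
  V(2,+2) = exp(-r*dt) * [p_u*252.080399 + p_m*118.972955 + p_d*45.931171] = 118.988743
  V(1,-1) = exp(-r*dt) * [p_u*9.431010 + p_m*0.707426 + p_d*0.000000] = 1.609264
  V(1,+0) = exp(-r*dt) * [p_u*46.055613 + p_m*9.431010 + p_d*0.707426] = 11.967968
  V(1,+1) = exp(-r*dt) * [p_u*118.988743 + p_m*46.055613 + p_d*9.431010] = 46.893475
  V(0,+0) = exp(-r*dt) * [p_u*46.893475 + p_m*11.967968 + p_d*1.609264] = 13.940234

Answer: Price = V(0,0) = 13.9402
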